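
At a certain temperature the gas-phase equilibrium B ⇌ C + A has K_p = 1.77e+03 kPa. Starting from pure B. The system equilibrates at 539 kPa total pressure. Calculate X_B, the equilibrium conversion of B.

Basis: 1 mol B initially; let X = conversion of B. Extent ξ = X.
At extent ξ: n_B = 1 − X; n_C = X; n_A = X.
n_T = Σnᵢ = 1 + X.
Mole fractions y_i = n_i/n_T; K_p = p_C p_A / (p_B) with p_i = y_i·P.
Substituting and setting equal to 1.77e+03 kPa gives a polynomial in X; the root in (0,1) is X = 0.876.

X = 0.876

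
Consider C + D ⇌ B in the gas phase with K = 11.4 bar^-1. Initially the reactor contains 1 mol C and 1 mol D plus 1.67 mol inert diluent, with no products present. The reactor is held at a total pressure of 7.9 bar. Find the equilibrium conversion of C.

Let X = conversion of C (basis 1 mol C); extent of reaction ξ = X.
Mole table: n_C = 1 − X; n_D = 1 − X; n_B = X; n_I = 1.67 (inert).
Summing: n_T = 3.67 − X.
y_i = n_i/n_T, p_i = y_i·P. K = p_B / (p_C p_D).
This yields a degree-2 equation in X; solving on (0,1), X = 0.838.

X = 0.838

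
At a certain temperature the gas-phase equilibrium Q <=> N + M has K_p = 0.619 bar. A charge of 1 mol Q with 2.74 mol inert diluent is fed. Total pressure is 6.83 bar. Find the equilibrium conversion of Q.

X = 0.455

Let X = conversion of Q (basis 1 mol Q); extent of reaction ξ = X.
Moles: n_Q = 1 − X; n_N = X; n_M = X; n_I = 2.74 (inert).
Summing: n_T = 3.74 + X.
Mole fractions y_i = n_i/n_T; K_p = p_N p_M / (p_Q) with p_i = y_i·P.
Equating to 0.619 bar and solving on 0 < X < 1: X = 0.455.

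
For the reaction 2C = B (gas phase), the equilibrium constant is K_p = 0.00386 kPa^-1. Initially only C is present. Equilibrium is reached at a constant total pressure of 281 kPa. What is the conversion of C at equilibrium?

X = 0.567

Basis: 1 mol C initially; let X = conversion of C. Extent ξ = 0.5X.
At extent ξ: n_C = 1 − X; n_B = 0.5X.
Total moles n_T = 1 − 0.5X.
Mole fractions y_i = n_i/n_T; K_p = p_B / (p_C^2) with p_i = y_i·P.
Substituting and setting equal to 0.00386 kPa^-1 gives a polynomial in X; the root in (0,1) is X = 0.567.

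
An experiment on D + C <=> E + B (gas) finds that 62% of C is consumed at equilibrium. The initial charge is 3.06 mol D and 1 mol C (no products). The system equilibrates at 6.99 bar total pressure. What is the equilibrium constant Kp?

Take 1 mol C as basis and let X be its fractional conversion, so ξ = X.
Species balance: n_D = 3.06 − X; n_C = 1 − X; n_E = X; n_B = X.
Total moles n_T = 4.06 (Δν = 0, constant).
At X = 0.62: n_D = 2.44, n_C = 0.38, n_E = 0.62, n_B = 0.62, n_T = 4.06.
p_i = (n_i/n_T)·P. Kp = p_E p_B / (p_D p_C) = 0.415.

Kp = 0.415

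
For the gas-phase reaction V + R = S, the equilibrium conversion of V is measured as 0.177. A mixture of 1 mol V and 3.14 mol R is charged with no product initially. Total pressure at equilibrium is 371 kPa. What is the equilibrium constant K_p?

Basis: 1 mol V initially; let X = conversion of V. Extent ξ = X.
Mole table: n_V = 1 − X; n_R = 3.14 − X; n_S = X.
Total moles n_T = 4.14 − X.
At X = 0.177: n_V = 0.823, n_R = 2.96, n_S = 0.177, n_T = 3.96.
p_i = (n_i/n_T)·P. K_p = p_S / (p_V p_R) = 0.000775 kPa^-1.

K_p = 0.000775 kPa^-1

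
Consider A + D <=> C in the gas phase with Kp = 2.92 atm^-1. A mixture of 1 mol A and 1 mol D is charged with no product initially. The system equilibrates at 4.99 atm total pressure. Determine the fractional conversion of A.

Basis: 1 mol A initially; let X = conversion of A. Extent ξ = X.
Mole table: n_A = 1 − X; n_D = 1 − X; n_C = X.
n_T = Σnᵢ = 2 − X.
y_i = n_i/n_T, p_i = y_i·P. Kp = p_C / (p_A p_D).
Equating to 2.92 atm^-1 and solving on 0 < X < 1: X = 0.747.

X = 0.747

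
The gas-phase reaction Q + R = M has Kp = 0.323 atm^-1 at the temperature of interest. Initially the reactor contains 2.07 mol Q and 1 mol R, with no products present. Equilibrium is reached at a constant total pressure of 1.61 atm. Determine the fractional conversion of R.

Take 1 mol R as basis and let X be its fractional conversion, so ξ = X.
At extent ξ: n_Q = 2.07 − X; n_R = 1 − X; n_M = X.
Summing: n_T = 3.07 − X.
Mole fractions y_i = n_i/n_T; Kp = p_M / (p_Q p_R) with p_i = y_i·P.
Setting this equal to 0.323 atm^-1 and taking the physical root (0 < X < 1) gives X = 0.251.

X = 0.251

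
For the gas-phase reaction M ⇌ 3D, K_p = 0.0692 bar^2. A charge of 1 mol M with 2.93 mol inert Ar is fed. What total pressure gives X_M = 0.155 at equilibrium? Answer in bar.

Take 1 mol M as basis and let X be its fractional conversion, so ξ = X.
Mole table: n_M = 1 − X; n_D = 3X; n_I = 2.93 (inert).
Total moles n_T = 3.93 + 2X.
K_p = p_D^3 / (p_M) with p_i = (n_i/n_T)·P.
At X = 0.155: the mole-fraction product g(X) = Π y_i^ν_i = 0.006619. Since K_p = g(X)·P^{2}, P = (K_p/g)^(1/2) = (0.0692/0.006619)^(1/2) = 3.23 bar.

P = 3.23 bar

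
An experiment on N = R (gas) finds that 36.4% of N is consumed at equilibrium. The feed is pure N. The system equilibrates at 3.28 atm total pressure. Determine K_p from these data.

K_p = 0.572

Take 1 mol N as basis and let X be its fractional conversion, so ξ = X.
Moles: n_N = 1 − X; n_R = X.
Since Δν = 0, n_T = 1 throughout.
At X = 0.364: n_N = 0.636, n_R = 0.364, n_T = 1.
p_i = (n_i/n_T)·P. K_p = p_R / (p_N) = 0.572.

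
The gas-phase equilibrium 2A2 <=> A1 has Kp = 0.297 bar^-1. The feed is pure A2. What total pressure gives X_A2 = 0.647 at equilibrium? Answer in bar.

P = 5.91 bar

Take 1 mol A2 as basis and let X be its fractional conversion, so ξ = 0.5X.
Species balance: n_A2 = 1 − X; n_A1 = 0.5X.
Summing: n_T = 1 − 0.5X.
Kp = p_A1 / (p_A2^2) with p_i = (n_i/n_T)·P.
At X = 0.647: the mole-fraction product g(X) = Π y_i^ν_i = 1.756. Since Kp = g(X)·P^{-1}, P = (g/Kp)^(1/1) = (1.756/0.297)^(1/1) = 5.91 bar.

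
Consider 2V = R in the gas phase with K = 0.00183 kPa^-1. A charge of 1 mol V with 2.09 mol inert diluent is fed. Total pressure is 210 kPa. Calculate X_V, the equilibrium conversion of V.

X = 0.174

Take 1 mol V as basis and let X be its fractional conversion, so ξ = 0.5X.
Species balance: n_V = 1 − X; n_R = 0.5X; n_I = 2.09 (inert).
Summing: n_T = 3.09 − 0.5X.
y_i = n_i/n_T, p_i = y_i·P. K = p_R / (p_V^2).
This yields a degree-2 equation in X; solving on (0,1), X = 0.174.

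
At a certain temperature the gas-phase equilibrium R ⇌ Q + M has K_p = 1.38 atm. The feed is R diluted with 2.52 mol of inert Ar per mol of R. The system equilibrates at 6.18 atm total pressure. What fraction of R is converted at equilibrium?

Let X = conversion of R (basis 1 mol R); extent of reaction ξ = X.
Moles: n_R = 1 − X; n_Q = X; n_M = X; n_I = 2.52 (inert).
Total moles n_T = 3.52 + X.
Mole fractions y_i = n_i/n_T; K_p = p_Q p_M / (p_R) with p_i = y_i·P.
Equating to 1.38 atm and solving on 0 < X < 1: X = 0.604.

X = 0.604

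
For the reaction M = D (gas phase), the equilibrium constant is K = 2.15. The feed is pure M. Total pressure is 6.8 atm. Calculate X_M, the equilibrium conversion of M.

X = 0.683

Basis: 1 mol M initially; let X = conversion of M. Extent ξ = X.
Species balance: n_M = 1 − X; n_D = X.
Total moles n_T = 1 (Δν = 0, constant).
y_i = n_i/n_T, p_i = y_i·P. K = p_D / (p_M).
This yields a degree-1 equation in X; solving on (0,1), X = 0.683.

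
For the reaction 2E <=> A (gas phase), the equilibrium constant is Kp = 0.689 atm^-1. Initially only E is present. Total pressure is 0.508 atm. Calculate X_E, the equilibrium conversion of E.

Let X = conversion of E (basis 1 mol E); extent of reaction ξ = 0.5X.
Species balance: n_E = 1 − X; n_A = 0.5X.
n_T = Σnᵢ = 1 − 0.5X.
With p_i = (n_i/n_T)P, Kp = p_A / (p_E^2).
This yields a degree-2 equation in X; solving on (0,1), X = 0.355.

X = 0.355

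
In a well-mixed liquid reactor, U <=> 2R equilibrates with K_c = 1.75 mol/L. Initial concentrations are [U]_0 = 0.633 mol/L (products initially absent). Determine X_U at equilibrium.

X = 0.555

Let X = conversion of U; extent ξ = 0.633·X mol/L.
Concentrations: [U] = 0.633 − 0.633X; [R] = 1.27X.
K_c = [R]^2 / ([U]).
This equals 1.75 at X = 0.555 (the root in 0 < X < 1).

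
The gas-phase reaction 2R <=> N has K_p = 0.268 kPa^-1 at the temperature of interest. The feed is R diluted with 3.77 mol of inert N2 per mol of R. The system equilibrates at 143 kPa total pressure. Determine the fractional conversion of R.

Take 1 mol R as basis and let X be its fractional conversion, so ξ = 0.5X.
Mole table: n_R = 1 − X; n_N = 0.5X; n_I = 3.77 (inert).
Summing: n_T = 4.77 − 0.5X.
With p_i = (n_i/n_T)P, K_p = p_N / (p_R^2).
Equating to 0.268 kPa^-1 and solving on 0 < X < 1: X = 0.788.

X = 0.788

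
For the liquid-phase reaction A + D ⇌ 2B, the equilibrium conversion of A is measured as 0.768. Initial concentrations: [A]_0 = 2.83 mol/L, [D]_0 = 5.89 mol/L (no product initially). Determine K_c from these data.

K_c = 7.74

Let X = conversion of A.
Concentrations: [A] = 2.83 − 2.83X; [D] = 5.89 − 2.83X; [B] = 5.66X.
At X = 0.768: [A] = 0.657, [D] = 3.72, [B] = 4.35.
K_c = [B]^2 / ([A] [D]) = 7.74.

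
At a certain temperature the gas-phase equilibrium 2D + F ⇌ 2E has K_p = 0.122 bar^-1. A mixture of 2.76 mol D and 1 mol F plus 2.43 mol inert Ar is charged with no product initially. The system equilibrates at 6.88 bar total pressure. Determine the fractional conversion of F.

Basis: 1 mol F initially; let X = conversion of F. Extent ξ = X.
Moles: n_D = 2.76 − 2X; n_F = 1 − X; n_E = 2X; n_I = 2.43 (inert).
Summing: n_T = 6.19 − X.
y_i = n_i/n_T, p_i = y_i·P. K_p = p_E^2 / (p_D^2 p_F).
This yields a degree-3 equation in X; solving on (0,1), X = 0.327.

X = 0.327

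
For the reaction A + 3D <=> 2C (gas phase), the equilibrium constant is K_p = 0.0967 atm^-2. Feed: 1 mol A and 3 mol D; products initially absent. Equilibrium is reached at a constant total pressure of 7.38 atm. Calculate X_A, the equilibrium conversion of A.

Take 1 mol A as basis and let X be its fractional conversion, so ξ = X.
Moles: n_A = 1 − X; n_D = 3 − 3X; n_C = 2X.
Total moles n_T = 4 − 2X.
Mole fractions y_i = n_i/n_T; K_p = p_C^2 / (p_A p_D^3) with p_i = y_i·P.
This yields a degree-4 equation in X; solving on (0,1), X = 0.499.

X = 0.499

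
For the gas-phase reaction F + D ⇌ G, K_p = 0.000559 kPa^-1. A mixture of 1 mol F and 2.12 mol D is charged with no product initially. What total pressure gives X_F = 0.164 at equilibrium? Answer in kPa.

Let X = conversion of F (basis 1 mol F); extent of reaction ξ = X.
Mole table: n_F = 1 − X; n_D = 2.12 − X; n_G = X.
Total moles n_T = 3.12 − X.
K_p = p_G / (p_F p_D) with p_i = (n_i/n_T)·P.
At X = 0.164: the mole-fraction product g(X) = Π y_i^ν_i = 0.2965. Since K_p = g(X)·P^{-1}, P = (g/K_p)^(1/1) = (0.2965/0.000559)^(1/1) = 530 kPa.

P = 530 kPa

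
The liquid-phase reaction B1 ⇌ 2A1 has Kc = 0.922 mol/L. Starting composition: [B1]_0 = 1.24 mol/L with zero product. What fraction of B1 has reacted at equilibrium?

X = 0.348

Let X = conversion of B1; extent ξ = 1.24·X mol/L.
Concentrations: [B1] = 1.24 − 1.24X; [A1] = 2.48X.
Kc = [A1]^2 / ([B1]).
Setting equal to 0.922 and solving for X on (0,1) gives X = 0.348.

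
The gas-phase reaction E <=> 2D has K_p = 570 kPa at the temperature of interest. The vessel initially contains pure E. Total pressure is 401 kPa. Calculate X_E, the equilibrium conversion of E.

X = 0.512

Let X = conversion of E (basis 1 mol E); extent of reaction ξ = X.
Mole table: n_E = 1 − X; n_D = 2X.
Summing: n_T = 1 + X.
y_i = n_i/n_T, p_i = y_i·P. K_p = p_D^2 / (p_E).
Setting this equal to 570 kPa and taking the physical root (0 < X < 1) gives X = 0.512.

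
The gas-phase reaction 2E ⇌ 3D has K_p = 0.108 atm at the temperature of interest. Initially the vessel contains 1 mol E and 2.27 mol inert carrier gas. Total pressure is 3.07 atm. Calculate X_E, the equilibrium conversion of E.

Take 1 mol E as basis and let X be its fractional conversion, so ξ = 0.5X.
Species balance: n_E = 1 − X; n_D = 1.5X; n_I = 2.27 (inert).
Total moles n_T = 3.27 + 0.5X.
With p_i = (n_i/n_T)P, K_p = p_D^3 / (p_E^2).
This yields a degree-3 equation in X; solving on (0,1), X = 0.267.

X = 0.267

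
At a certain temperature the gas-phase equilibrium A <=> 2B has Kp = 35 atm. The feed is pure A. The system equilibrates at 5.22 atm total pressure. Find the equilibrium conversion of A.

X = 0.791

Take 1 mol A as basis and let X be its fractional conversion, so ξ = X.
Mole table: n_A = 1 − X; n_B = 2X.
Total moles n_T = 1 + X.
y_i = n_i/n_T, p_i = y_i·P. Kp = p_B^2 / (p_A).
Substituting and setting equal to 35 atm gives a polynomial in X; the root in (0,1) is X = 0.791.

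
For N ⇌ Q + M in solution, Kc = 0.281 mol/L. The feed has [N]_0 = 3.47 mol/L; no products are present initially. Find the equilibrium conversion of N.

X = 0.247

Let X = conversion of N; extent ξ = 3.47·X mol/L.
Concentrations: [N] = 3.47 − 3.47X; [Q] = 3.47X; [M] = 3.47X.
Kc = [Q] [M] / ([N]).
This equals 0.281 at X = 0.247 (the root in 0 < X < 1).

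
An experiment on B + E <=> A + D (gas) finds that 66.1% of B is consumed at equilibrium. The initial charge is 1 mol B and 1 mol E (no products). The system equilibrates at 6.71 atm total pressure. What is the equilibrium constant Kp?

Take 1 mol B as basis and let X be its fractional conversion, so ξ = X.
At extent ξ: n_B = 1 − X; n_E = 1 − X; n_A = X; n_D = X.
n_T stays at 2 (no change in mole number).
At X = 0.661: n_B = 0.339, n_E = 0.339, n_A = 0.661, n_D = 0.661, n_T = 2.
p_i = (n_i/n_T)·P. Kp = p_A p_D / (p_B p_E) = 3.8.

Kp = 3.8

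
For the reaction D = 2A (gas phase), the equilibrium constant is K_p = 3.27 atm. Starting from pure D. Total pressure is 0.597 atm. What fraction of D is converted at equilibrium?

X = 0.760

Take 1 mol D as basis and let X be its fractional conversion, so ξ = X.
Moles: n_D = 1 − X; n_A = 2X.
Total moles n_T = 1 + X.
With p_i = (n_i/n_T)P, K_p = p_A^2 / (p_D).
Equating to 3.27 atm and solving on 0 < X < 1: X = 0.760.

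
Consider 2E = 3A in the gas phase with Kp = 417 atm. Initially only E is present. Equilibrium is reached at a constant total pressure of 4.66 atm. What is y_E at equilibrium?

y_E = 0.092

Basis: 1 mol E initially; let X = conversion of E. Extent ξ = 0.5X.
At extent ξ: n_E = 1 − X; n_A = 1.5X.
Total moles n_T = 1 + 0.5X.
y_i = n_i/n_T, p_i = y_i·P. Kp = p_A^3 / (p_E^2).
Setting this equal to 417 atm and taking the physical root (0 < X < 1) gives X = 0.869.
Then n_E = 0.131, n_T = 1.43, so y_E = 0.092.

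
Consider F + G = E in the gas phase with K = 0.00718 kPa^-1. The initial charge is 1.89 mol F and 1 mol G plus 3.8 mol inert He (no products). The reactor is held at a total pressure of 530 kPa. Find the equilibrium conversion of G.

Take 1 mol G as basis and let X be its fractional conversion, so ξ = X.
Species balance: n_F = 1.89 − X; n_G = 1 − X; n_E = X; n_I = 3.8 (inert).
n_T = Σnᵢ = 6.69 − X.
y_i = n_i/n_T, p_i = y_i·P. K = p_E / (p_F p_G).
Setting this equal to 0.00718 kPa^-1 and taking the physical root (0 < X < 1) gives X = 0.465.

X = 0.465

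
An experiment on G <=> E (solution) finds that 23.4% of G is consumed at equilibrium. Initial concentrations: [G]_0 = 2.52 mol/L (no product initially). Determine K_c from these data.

Let X = conversion of G.
Concentrations: [G] = 2.52 − 2.52X; [E] = 2.52X.
At X = 0.234: [G] = 1.93, [E] = 0.59.
K_c = [E] / ([G]) = 0.305.

K_c = 0.305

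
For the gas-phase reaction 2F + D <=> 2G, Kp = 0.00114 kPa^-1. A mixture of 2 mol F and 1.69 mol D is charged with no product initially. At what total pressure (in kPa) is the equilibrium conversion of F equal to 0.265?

Basis: 2 mol F initially; let X = conversion of F. Extent ξ = X.
Species balance: n_F = 2 − 2X; n_D = 1.69 − X; n_G = 2X.
Total moles n_T = 3.69 − X.
Kp = p_G^2 / (p_F^2 p_D) with p_i = (n_i/n_T)·P.
At X = 0.265: the mole-fraction product g(X) = Π y_i^ν_i = 0.3124. Since Kp = g(X)·P^{-1}, P = (g/Kp)^(1/1) = (0.3124/0.00114)^(1/1) = 274 kPa.

P = 274 kPa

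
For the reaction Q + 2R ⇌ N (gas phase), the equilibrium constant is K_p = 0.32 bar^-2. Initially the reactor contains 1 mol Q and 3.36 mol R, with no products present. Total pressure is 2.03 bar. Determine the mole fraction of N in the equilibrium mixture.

Let X = conversion of Q (basis 1 mol Q); extent of reaction ξ = X.
At extent ξ: n_Q = 1 − X; n_R = 3.36 − 2X; n_N = X.
Total moles n_T = 4.36 − 2X.
Mole fractions y_i = n_i/n_T; K_p = p_N / (p_Q p_R^2) with p_i = y_i·P.
Setting this equal to 0.32 bar^-2 and taking the physical root (0 < X < 1) gives X = 0.405.
Then n_N = 0.405, n_T = 3.55, so y_N = 0.114.

y_N = 0.114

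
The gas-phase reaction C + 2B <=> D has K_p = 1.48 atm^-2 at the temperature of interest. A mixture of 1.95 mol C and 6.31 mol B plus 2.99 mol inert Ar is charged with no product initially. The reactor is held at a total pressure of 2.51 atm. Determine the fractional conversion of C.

X = 0.639

Let X = conversion of C (basis 1.95 mol C); extent of reaction ξ = 1.95X.
Moles: n_C = 1.95 − 1.95X; n_B = 6.31 − 3.9X; n_D = 1.95X; n_I = 2.99 (inert).
n_T = Σnᵢ = 11.2 − 3.9X.
y_i = n_i/n_T, p_i = y_i·P. K_p = p_D / (p_C p_B^2).
Setting this equal to 1.48 atm^-2 and taking the physical root (0 < X < 1) gives X = 0.639.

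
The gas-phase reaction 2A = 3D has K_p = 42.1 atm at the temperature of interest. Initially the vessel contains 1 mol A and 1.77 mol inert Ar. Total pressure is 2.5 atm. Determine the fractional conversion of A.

Basis: 1 mol A initially; let X = conversion of A. Extent ξ = 0.5X.
Mole table: n_A = 1 − X; n_D = 1.5X; n_I = 1.77 (inert).
Total moles n_T = 2.77 + 0.5X.
Mole fractions y_i = n_i/n_T; K_p = p_D^3 / (p_A^2) with p_i = y_i·P.
This yields a degree-3 equation in X; solving on (0,1), X = 0.815.

X = 0.815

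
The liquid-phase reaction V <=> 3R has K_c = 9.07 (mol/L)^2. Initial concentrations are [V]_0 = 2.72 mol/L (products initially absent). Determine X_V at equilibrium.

Let X = conversion of V; extent ξ = 2.72·X mol/L.
Concentrations: [V] = 2.72 − 2.72X; [R] = 8.16X.
K_c = [R]^3 / ([V]).
Solving K_c = 9.07 for X ∈ (0,1): X = 0.315.

X = 0.315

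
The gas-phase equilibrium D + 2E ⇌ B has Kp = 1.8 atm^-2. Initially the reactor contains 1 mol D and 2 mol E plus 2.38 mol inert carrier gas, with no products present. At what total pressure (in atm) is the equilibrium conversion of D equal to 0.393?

Basis: 1 mol D initially; let X = conversion of D. Extent ξ = X.
Species balance: n_D = 1 − X; n_E = 2 − 2X; n_B = X; n_I = 2.38 (inert).
n_T = Σnᵢ = 5.38 − 2X.
Kp = p_B / (p_D p_E^2) with p_i = (n_i/n_T)·P.
At X = 0.393: the mole-fraction product g(X) = Π y_i^ν_i = 9.271. Since Kp = g(X)·P^{-2}, P = (g/Kp)^(1/2) = (9.271/1.8)^(1/2) = 2.27 atm.

P = 2.27 atm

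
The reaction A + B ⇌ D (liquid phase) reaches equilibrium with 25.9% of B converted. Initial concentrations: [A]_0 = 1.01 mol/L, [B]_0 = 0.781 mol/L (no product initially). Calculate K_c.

Let X = conversion of B.
Concentrations: [A] = 1.01 − 0.781X; [B] = 0.781 − 0.781X; [D] = 0.781X.
At X = 0.259: [A] = 0.808, [B] = 0.579, [D] = 0.202.
K_c = [D] / ([A] [B]) = 0.433 L/mol.

K_c = 0.433 L/mol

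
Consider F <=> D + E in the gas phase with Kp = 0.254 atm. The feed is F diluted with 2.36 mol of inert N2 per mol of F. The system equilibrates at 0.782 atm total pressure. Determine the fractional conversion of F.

Let X = conversion of F (basis 1 mol F); extent of reaction ξ = X.
Species balance: n_F = 1 − X; n_D = X; n_E = X; n_I = 2.36 (inert).
n_T = Σnᵢ = 3.36 + X.
Mole fractions y_i = n_i/n_T; Kp = p_D p_E / (p_F) with p_i = y_i·P.
Substituting and setting equal to 0.254 atm gives a polynomial in X; the root in (0,1) is X = 0.663.

X = 0.663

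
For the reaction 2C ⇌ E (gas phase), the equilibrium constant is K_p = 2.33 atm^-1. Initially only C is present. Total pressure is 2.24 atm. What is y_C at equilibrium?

Let X = conversion of C (basis 1 mol C); extent of reaction ξ = 0.5X.
Mole table: n_C = 1 − X; n_E = 0.5X.
Summing: n_T = 1 − 0.5X.
y_i = n_i/n_T, p_i = y_i·P. K_p = p_E / (p_C^2).
Setting this equal to 2.33 atm^-1 and taking the physical root (0 < X < 1) gives X = 0.786.
Then n_C = 0.214, n_T = 0.607, so y_C = 0.352.

y_C = 0.352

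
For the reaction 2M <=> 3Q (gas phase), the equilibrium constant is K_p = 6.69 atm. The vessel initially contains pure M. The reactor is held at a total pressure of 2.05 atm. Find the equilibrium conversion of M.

Take 1 mol M as basis and let X be its fractional conversion, so ξ = 0.5X.
At extent ξ: n_M = 1 − X; n_Q = 1.5X.
Summing: n_T = 1 + 0.5X.
y_i = n_i/n_T, p_i = y_i·P. K_p = p_Q^3 / (p_M^2).
Equating to 6.69 atm and solving on 0 < X < 1: X = 0.593.

X = 0.593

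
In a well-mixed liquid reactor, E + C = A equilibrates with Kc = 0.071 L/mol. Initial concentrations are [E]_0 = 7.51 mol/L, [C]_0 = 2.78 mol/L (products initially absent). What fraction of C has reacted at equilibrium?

Let X = conversion of C; extent ξ = 2.78·X mol/L.
Concentrations: [E] = 7.51 − 2.78X; [C] = 2.78 − 2.78X; [A] = 2.78X.
Kc = [A] / ([E] [C]).
Solving Kc = 0.071 for X ∈ (0,1): X = 0.320.

X = 0.320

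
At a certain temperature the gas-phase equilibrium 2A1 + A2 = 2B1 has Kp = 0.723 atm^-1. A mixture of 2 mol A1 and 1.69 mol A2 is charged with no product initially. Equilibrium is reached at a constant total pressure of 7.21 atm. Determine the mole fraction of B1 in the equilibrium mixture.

Let X = conversion of A1 (basis 2 mol A1); extent of reaction ξ = X.
Mole table: n_A1 = 2 − 2X; n_A2 = 1.69 − X; n_B1 = 2X.
n_T = Σnᵢ = 3.69 − X.
y_i = n_i/n_T, p_i = y_i·P. Kp = p_B1^2 / (p_A1^2 p_A2).
Setting this equal to 0.723 atm^-1 and taking the physical root (0 < X < 1) gives X = 0.577.
Then n_B1 = 1.15, n_T = 3.11, so y_B1 = 0.371.

y_B1 = 0.371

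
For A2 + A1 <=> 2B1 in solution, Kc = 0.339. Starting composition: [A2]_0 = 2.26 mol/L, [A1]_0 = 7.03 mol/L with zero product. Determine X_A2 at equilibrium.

X = 0.379

Let X = conversion of A2; extent ξ = 2.26·X mol/L.
Concentrations: [A2] = 2.26 − 2.26X; [A1] = 7.03 − 2.26X; [B1] = 4.52X.
Kc = [B1]^2 / ([A2] [A1]).
This equals 0.339 at X = 0.379 (the root in 0 < X < 1).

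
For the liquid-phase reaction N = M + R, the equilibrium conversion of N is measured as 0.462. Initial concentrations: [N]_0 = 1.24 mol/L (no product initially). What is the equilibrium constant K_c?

Let X = conversion of N.
Concentrations: [N] = 1.24 − 1.24X; [M] = 1.24X; [R] = 1.24X.
At X = 0.462: [N] = 0.667, [M] = 0.573, [R] = 0.573.
K_c = [M] [R] / ([N]) = 0.492 mol/L.

K_c = 0.492 mol/L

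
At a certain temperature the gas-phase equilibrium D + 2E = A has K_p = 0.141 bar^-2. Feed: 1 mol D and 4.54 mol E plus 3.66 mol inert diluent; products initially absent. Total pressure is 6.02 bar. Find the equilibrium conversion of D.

Let X = conversion of D (basis 1 mol D); extent of reaction ξ = X.
At extent ξ: n_D = 1 − X; n_E = 4.54 − 2X; n_A = X; n_I = 3.66 (inert).
Summing: n_T = 9.2 − 2X.
y_i = n_i/n_T, p_i = y_i·P. K_p = p_A / (p_D p_E^2).
This yields a degree-3 equation in X; solving on (0,1), X = 0.489.

X = 0.489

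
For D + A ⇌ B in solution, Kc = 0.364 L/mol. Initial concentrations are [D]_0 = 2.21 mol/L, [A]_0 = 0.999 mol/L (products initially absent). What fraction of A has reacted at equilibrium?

Let X = conversion of A; extent ξ = 0.999·X mol/L.
Concentrations: [D] = 2.21 − 0.999X; [A] = 0.999 − 0.999X; [B] = 0.999X.
Kc = [B] / ([D] [A]).
Setting equal to 0.364 and solving for X on (0,1) gives X = 0.398.

X = 0.398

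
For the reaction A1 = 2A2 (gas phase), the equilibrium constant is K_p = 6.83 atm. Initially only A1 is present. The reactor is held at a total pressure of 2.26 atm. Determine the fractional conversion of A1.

X = 0.656

Let X = conversion of A1 (basis 1 mol A1); extent of reaction ξ = X.
Mole table: n_A1 = 1 − X; n_A2 = 2X.
Summing: n_T = 1 + X.
With p_i = (n_i/n_T)P, K_p = p_A2^2 / (p_A1).
Substituting and setting equal to 6.83 atm gives a polynomial in X; the root in (0,1) is X = 0.656.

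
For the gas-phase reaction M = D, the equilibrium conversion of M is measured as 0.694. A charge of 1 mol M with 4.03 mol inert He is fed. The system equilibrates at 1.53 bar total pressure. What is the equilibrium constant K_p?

K_p = 2.27

Basis: 1 mol M initially; let X = conversion of M. Extent ξ = X.
At extent ξ: n_M = 1 − X; n_D = X; n_I = 4.03 (inert).
Total moles n_T = 5.03 (Δν = 0, constant).
At X = 0.694: n_M = 0.306, n_D = 0.694, n_T = 5.03.
p_i = (n_i/n_T)·P. K_p = p_D / (p_M) = 2.27.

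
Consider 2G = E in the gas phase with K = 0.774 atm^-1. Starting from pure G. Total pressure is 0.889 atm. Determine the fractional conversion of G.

X = 0.484

Take 1 mol G as basis and let X be its fractional conversion, so ξ = 0.5X.
Moles: n_G = 1 − X; n_E = 0.5X.
Total moles n_T = 1 − 0.5X.
Mole fractions y_i = n_i/n_T; K = p_E / (p_G^2) with p_i = y_i·P.
Equating to 0.774 atm^-1 and solving on 0 < X < 1: X = 0.484.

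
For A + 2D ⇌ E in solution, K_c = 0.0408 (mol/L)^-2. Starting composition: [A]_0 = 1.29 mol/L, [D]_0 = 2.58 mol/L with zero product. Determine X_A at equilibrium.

X = 0.161

Let X = conversion of A; extent ξ = 1.29·X mol/L.
Concentrations: [A] = 1.29 − 1.29X; [D] = 2.58 − 2.58X; [E] = 1.29X.
K_c = [E] / ([A] [D]^2).
Setting equal to 0.0408 and solving for X on (0,1) gives X = 0.161.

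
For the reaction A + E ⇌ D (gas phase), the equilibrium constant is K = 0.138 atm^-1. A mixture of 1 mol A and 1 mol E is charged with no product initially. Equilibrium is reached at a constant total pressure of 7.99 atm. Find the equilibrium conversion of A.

X = 0.310

Basis: 1 mol A initially; let X = conversion of A. Extent ξ = X.
Moles: n_A = 1 − X; n_E = 1 − X; n_D = X.
n_T = Σnᵢ = 2 − X.
With p_i = (n_i/n_T)P, K = p_D / (p_A p_E).
This yields a degree-2 equation in X; solving on (0,1), X = 0.310.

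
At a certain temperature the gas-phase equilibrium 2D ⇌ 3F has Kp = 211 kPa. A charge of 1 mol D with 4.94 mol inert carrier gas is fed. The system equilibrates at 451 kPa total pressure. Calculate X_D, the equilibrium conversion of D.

Let X = conversion of D (basis 1 mol D); extent of reaction ξ = 0.5X.
Mole table: n_D = 1 − X; n_F = 1.5X; n_I = 4.94 (inert).
Summing: n_T = 5.94 + 0.5X.
Mole fractions y_i = n_i/n_T; Kp = p_F^3 / (p_D^2) with p_i = y_i·P.
Equating to 211 kPa and solving on 0 < X < 1: X = 0.555.

X = 0.555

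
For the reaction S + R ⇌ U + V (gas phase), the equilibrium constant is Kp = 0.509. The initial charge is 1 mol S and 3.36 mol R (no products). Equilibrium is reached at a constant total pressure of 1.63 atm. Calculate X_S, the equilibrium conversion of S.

X = 0.671

Basis: 1 mol S initially; let X = conversion of S. Extent ξ = X.
Moles: n_S = 1 − X; n_R = 3.36 − X; n_U = X; n_V = X.
Total moles n_T = 4.36 (Δν = 0, constant).
With p_i = (n_i/n_T)P, Kp = p_U p_V / (p_S p_R).
Equating to 0.509 and solving on 0 < X < 1: X = 0.671.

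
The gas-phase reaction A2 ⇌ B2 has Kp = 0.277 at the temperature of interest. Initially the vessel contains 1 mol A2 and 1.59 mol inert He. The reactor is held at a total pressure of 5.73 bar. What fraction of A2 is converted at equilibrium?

X = 0.217

Let X = conversion of A2 (basis 1 mol A2); extent of reaction ξ = X.
Mole table: n_A2 = 1 − X; n_B2 = X; n_I = 1.59 (inert).
Total moles n_T = 2.59 (Δν = 0, constant).
Mole fractions y_i = n_i/n_T; Kp = p_B2 / (p_A2) with p_i = y_i·P.
Equating to 0.277 and solving on 0 < X < 1: X = 0.217.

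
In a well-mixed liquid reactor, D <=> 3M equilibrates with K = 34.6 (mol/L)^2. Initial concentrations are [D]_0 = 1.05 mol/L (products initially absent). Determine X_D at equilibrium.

X = 0.702

Let X = conversion of D; extent ξ = 1.05·X mol/L.
Concentrations: [D] = 1.05 − 1.05X; [M] = 3.15X.
K = [M]^3 / ([D]).
Equating to 34.6 (mol/L)^2: the physical root is X = 0.702.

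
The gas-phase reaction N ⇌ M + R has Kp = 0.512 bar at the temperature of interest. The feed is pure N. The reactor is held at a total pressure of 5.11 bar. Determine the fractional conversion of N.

Basis: 1 mol N initially; let X = conversion of N. Extent ξ = X.
Moles: n_N = 1 − X; n_M = X; n_R = X.
Total moles n_T = 1 + X.
y_i = n_i/n_T, p_i = y_i·P. Kp = p_M p_R / (p_N).
This yields a degree-2 equation in X; solving on (0,1), X = 0.302.

X = 0.302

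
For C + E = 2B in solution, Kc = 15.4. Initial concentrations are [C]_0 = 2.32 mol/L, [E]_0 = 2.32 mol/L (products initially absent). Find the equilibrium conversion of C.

X = 0.662

Let X = conversion of C; extent ξ = 2.32·X mol/L.
Concentrations: [C] = 2.32 − 2.32X; [E] = 2.32 − 2.32X; [B] = 4.64X.
Kc = [B]^2 / ([C] [E]).
Equating to 15.4: the physical root is X = 0.662.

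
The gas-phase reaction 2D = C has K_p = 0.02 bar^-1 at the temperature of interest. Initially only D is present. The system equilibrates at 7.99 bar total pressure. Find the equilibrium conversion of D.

Basis: 1 mol D initially; let X = conversion of D. Extent ξ = 0.5X.
At extent ξ: n_D = 1 − X; n_C = 0.5X.
Total moles n_T = 1 − 0.5X.
With p_i = (n_i/n_T)P, K_p = p_C / (p_D^2).
Substituting and setting equal to 0.02 bar^-1 gives a polynomial in X; the root in (0,1) is X = 0.219.

X = 0.219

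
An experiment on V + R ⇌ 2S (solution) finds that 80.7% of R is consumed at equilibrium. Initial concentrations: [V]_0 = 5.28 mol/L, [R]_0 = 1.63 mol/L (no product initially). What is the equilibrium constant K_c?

Let X = conversion of R.
Concentrations: [V] = 5.28 − 1.63X; [R] = 1.63 − 1.63X; [S] = 3.26X.
At X = 0.807: [V] = 3.96, [R] = 0.315, [S] = 2.63.
K_c = [S]^2 / ([V] [R]) = 5.55.

K_c = 5.55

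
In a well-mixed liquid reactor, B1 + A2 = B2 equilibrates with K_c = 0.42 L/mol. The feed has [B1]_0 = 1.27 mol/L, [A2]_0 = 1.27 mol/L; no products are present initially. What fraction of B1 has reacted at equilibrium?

Let X = conversion of B1; extent ξ = 1.27·X mol/L.
Concentrations: [B1] = 1.27 − 1.27X; [A2] = 1.27 − 1.27X; [B2] = 1.27X.
K_c = [B2] / ([B1] [A2]).
This equals 0.42 at X = 0.278 (the root in 0 < X < 1).

X = 0.278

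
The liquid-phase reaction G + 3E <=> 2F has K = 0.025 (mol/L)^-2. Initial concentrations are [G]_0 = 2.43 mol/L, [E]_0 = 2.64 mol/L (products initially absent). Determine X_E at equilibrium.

Let X = conversion of E; extent ξ = 2.64X/3 mol/L.
Concentrations: [G] = 2.43 − 0.88X; [E] = 2.64 − 2.64X; [F] = 1.76X.
K = [F]^2 / ([G] [E]^3).
This equals 0.025 at X = 0.318 (the root in 0 < X < 1).

X = 0.318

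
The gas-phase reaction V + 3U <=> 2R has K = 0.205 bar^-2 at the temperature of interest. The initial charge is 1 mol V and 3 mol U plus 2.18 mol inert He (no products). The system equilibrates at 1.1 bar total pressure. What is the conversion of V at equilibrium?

Take 1 mol V as basis and let X be its fractional conversion, so ξ = X.
Moles: n_V = 1 − X; n_U = 3 − 3X; n_R = 2X; n_I = 2.18 (inert).
Total moles n_T = 6.18 − 2X.
y_i = n_i/n_T, p_i = y_i·P. K = p_R^2 / (p_V p_U^3).
Substituting and setting equal to 0.205 bar^-2 gives a polynomial in X; the root in (0,1) is X = 0.157.

X = 0.157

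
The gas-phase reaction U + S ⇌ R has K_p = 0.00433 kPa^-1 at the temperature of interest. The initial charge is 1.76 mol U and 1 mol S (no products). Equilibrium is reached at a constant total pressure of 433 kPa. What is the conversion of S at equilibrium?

X = 0.510

Let X = conversion of S (basis 1 mol S); extent of reaction ξ = X.
Species balance: n_U = 1.76 − X; n_S = 1 − X; n_R = X.
n_T = Σnᵢ = 2.76 − X.
y_i = n_i/n_T, p_i = y_i·P. K_p = p_R / (p_U p_S).
Setting this equal to 0.00433 kPa^-1 and taking the physical root (0 < X < 1) gives X = 0.510.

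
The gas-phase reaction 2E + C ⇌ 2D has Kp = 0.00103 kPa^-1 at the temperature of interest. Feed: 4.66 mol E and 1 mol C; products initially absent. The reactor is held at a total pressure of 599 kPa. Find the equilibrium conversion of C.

X = 0.468

Let X = conversion of C (basis 1 mol C); extent of reaction ξ = X.
Moles: n_E = 4.66 − 2X; n_C = 1 − X; n_D = 2X.
Total moles n_T = 5.66 − X.
With p_i = (n_i/n_T)P, Kp = p_D^2 / (p_E^2 p_C).
Setting this equal to 0.00103 kPa^-1 and taking the physical root (0 < X < 1) gives X = 0.468.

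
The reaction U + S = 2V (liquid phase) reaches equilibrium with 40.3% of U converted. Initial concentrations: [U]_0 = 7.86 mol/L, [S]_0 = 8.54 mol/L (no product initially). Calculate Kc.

Kc = 1.59

Let X = conversion of U.
Concentrations: [U] = 7.86 − 7.86X; [S] = 8.54 − 7.86X; [V] = 15.7X.
At X = 0.403: [U] = 4.69, [S] = 5.37, [V] = 6.34.
Kc = [V]^2 / ([U] [S]) = 1.59.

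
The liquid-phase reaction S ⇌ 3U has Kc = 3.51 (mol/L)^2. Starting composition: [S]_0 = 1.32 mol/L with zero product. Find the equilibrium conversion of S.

X = 0.362

Let X = conversion of S; extent ξ = 1.32·X mol/L.
Concentrations: [S] = 1.32 − 1.32X; [U] = 3.96X.
Kc = [U]^3 / ([S]).
Solving Kc = 3.51 for X ∈ (0,1): X = 0.362.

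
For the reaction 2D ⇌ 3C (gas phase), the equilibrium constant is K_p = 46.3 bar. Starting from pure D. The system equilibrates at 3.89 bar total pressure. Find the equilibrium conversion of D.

Basis: 1 mol D initially; let X = conversion of D. Extent ξ = 0.5X.
Moles: n_D = 1 − X; n_C = 1.5X.
Summing: n_T = 1 + 0.5X.
Mole fractions y_i = n_i/n_T; K_p = p_C^3 / (p_D^2) with p_i = y_i·P.
Substituting and setting equal to 46.3 bar gives a polynomial in X; the root in (0,1) is X = 0.721.

X = 0.721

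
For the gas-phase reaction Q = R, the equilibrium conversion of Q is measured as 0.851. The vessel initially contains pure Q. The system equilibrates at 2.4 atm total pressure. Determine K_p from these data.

Basis: 1 mol Q initially; let X = conversion of Q. Extent ξ = X.
Moles: n_Q = 1 − X; n_R = X.
Total moles n_T = 1 (Δν = 0, constant).
At X = 0.851: n_Q = 0.149, n_R = 0.851, n_T = 1.
p_i = (n_i/n_T)·P. K_p = p_R / (p_Q) = 5.71.

K_p = 5.71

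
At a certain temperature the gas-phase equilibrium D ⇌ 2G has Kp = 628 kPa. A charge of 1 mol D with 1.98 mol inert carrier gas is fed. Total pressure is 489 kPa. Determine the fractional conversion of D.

X = 0.644

Take 1 mol D as basis and let X be its fractional conversion, so ξ = X.
At extent ξ: n_D = 1 − X; n_G = 2X; n_I = 1.98 (inert).
n_T = Σnᵢ = 2.98 + X.
Mole fractions y_i = n_i/n_T; Kp = p_G^2 / (p_D) with p_i = y_i·P.
Substituting and setting equal to 628 kPa gives a polynomial in X; the root in (0,1) is X = 0.644.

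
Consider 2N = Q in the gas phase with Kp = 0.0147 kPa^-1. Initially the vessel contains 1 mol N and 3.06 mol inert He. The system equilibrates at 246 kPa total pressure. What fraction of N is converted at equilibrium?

X = 0.491

Basis: 1 mol N initially; let X = conversion of N. Extent ξ = 0.5X.
Species balance: n_N = 1 − X; n_Q = 0.5X; n_I = 3.06 (inert).
n_T = Σnᵢ = 4.06 − 0.5X.
y_i = n_i/n_T, p_i = y_i·P. Kp = p_Q / (p_N^2).
Setting this equal to 0.0147 kPa^-1 and taking the physical root (0 < X < 1) gives X = 0.491.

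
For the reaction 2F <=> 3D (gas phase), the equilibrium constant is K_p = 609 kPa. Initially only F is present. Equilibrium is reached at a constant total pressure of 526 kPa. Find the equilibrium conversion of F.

X = 0.484

Basis: 1 mol F initially; let X = conversion of F. Extent ξ = 0.5X.
Species balance: n_F = 1 − X; n_D = 1.5X.
Summing: n_T = 1 + 0.5X.
With p_i = (n_i/n_T)P, K_p = p_D^3 / (p_F^2).
Equating to 609 kPa and solving on 0 < X < 1: X = 0.484.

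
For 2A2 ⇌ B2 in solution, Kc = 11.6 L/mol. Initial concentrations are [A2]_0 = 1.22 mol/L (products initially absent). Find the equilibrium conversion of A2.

Let X = conversion of A2; extent ξ = 1.22X/2 mol/L.
Concentrations: [A2] = 1.22 − 1.22X; [B2] = 0.61X.
Kc = [B2] / ([A2]^2).
This equals 11.6 at X = 0.829 (the root in 0 < X < 1).

X = 0.829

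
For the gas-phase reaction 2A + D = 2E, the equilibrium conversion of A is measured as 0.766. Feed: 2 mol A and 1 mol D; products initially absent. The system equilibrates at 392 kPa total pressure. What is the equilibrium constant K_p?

K_p = 0.261 kPa^-1

Take 2 mol A as basis and let X be its fractional conversion, so ξ = X.
Species balance: n_A = 2 − 2X; n_D = 1 − X; n_E = 2X.
n_T = Σnᵢ = 3 − X.
At X = 0.766: n_A = 0.468, n_D = 0.234, n_E = 1.53, n_T = 2.23.
p_i = (n_i/n_T)·P. K_p = p_E^2 / (p_A^2 p_D) = 0.261 kPa^-1.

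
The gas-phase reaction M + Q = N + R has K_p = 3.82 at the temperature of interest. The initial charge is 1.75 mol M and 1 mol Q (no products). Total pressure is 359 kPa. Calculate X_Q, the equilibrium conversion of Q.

Let X = conversion of Q (basis 1 mol Q); extent of reaction ξ = X.
Species balance: n_M = 1.75 − X; n_Q = 1 − X; n_N = X; n_R = X.
Since Δν = 0, n_T = 2.75 throughout.
With p_i = (n_i/n_T)P, K_p = p_N p_R / (p_M p_Q).
This yields a degree-2 equation in X; solving on (0,1), X = 0.814.

X = 0.814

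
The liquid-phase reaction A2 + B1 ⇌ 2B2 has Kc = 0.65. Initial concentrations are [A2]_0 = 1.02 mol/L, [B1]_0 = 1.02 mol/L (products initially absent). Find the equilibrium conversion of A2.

X = 0.287

Let X = conversion of A2; extent ξ = 1.02·X mol/L.
Concentrations: [A2] = 1.02 − 1.02X; [B1] = 1.02 − 1.02X; [B2] = 2.04X.
Kc = [B2]^2 / ([A2] [B1]).
Setting equal to 0.65 and solving for X on (0,1) gives X = 0.287.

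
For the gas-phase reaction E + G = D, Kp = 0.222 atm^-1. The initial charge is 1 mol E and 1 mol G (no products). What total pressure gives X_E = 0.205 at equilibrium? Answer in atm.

P = 2.62 atm

Basis: 1 mol E initially; let X = conversion of E. Extent ξ = X.
Species balance: n_E = 1 − X; n_G = 1 − X; n_D = X.
Summing: n_T = 2 − X.
Kp = p_D / (p_E p_G) with p_i = (n_i/n_T)·P.
At X = 0.205: the mole-fraction product g(X) = Π y_i^ν_i = 0.5822. Since Kp = g(X)·P^{-1}, P = (g/Kp)^(1/1) = (0.5822/0.222)^(1/1) = 2.62 atm.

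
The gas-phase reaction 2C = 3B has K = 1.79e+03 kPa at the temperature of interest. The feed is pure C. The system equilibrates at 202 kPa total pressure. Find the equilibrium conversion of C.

Take 1 mol C as basis and let X be its fractional conversion, so ξ = 0.5X.
Mole table: n_C = 1 − X; n_B = 1.5X.
Summing: n_T = 1 + 0.5X.
Mole fractions y_i = n_i/n_T; K = p_B^3 / (p_C^2) with p_i = y_i·P.
Setting this equal to 1.79e+03 kPa and taking the physical root (0 < X < 1) gives X = 0.693.

X = 0.693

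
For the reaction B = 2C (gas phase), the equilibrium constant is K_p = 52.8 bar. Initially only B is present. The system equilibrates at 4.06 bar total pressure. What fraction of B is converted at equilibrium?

Let X = conversion of B (basis 1 mol B); extent of reaction ξ = X.
At extent ξ: n_B = 1 − X; n_C = 2X.
Total moles n_T = 1 + X.
With p_i = (n_i/n_T)P, K_p = p_C^2 / (p_B).
Substituting and setting equal to 52.8 bar gives a polynomial in X; the root in (0,1) is X = 0.875.

X = 0.875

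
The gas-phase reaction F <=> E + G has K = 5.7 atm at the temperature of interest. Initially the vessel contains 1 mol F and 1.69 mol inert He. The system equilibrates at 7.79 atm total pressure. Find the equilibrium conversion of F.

Let X = conversion of F (basis 1 mol F); extent of reaction ξ = X.
Moles: n_F = 1 − X; n_E = X; n_G = X; n_I = 1.69 (inert).
Summing: n_T = 2.69 + X.
With p_i = (n_i/n_T)P, K = p_E p_G / (p_F).
Setting this equal to 5.7 atm and taking the physical root (0 < X < 1) gives X = 0.767.

X = 0.767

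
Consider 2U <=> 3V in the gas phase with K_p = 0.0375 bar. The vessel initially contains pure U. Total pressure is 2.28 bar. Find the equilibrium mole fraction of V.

y_V = 0.216

Take 1 mol U as basis and let X be its fractional conversion, so ξ = 0.5X.
At extent ξ: n_U = 1 − X; n_V = 1.5X.
Summing: n_T = 1 + 0.5X.
Mole fractions y_i = n_i/n_T; K_p = p_V^3 / (p_U^2) with p_i = y_i·P.
Substituting and setting equal to 0.0375 bar gives a polynomial in X; the root in (0,1) is X = 0.155.
Then n_V = 0.233, n_T = 1.08, so y_V = 0.216.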